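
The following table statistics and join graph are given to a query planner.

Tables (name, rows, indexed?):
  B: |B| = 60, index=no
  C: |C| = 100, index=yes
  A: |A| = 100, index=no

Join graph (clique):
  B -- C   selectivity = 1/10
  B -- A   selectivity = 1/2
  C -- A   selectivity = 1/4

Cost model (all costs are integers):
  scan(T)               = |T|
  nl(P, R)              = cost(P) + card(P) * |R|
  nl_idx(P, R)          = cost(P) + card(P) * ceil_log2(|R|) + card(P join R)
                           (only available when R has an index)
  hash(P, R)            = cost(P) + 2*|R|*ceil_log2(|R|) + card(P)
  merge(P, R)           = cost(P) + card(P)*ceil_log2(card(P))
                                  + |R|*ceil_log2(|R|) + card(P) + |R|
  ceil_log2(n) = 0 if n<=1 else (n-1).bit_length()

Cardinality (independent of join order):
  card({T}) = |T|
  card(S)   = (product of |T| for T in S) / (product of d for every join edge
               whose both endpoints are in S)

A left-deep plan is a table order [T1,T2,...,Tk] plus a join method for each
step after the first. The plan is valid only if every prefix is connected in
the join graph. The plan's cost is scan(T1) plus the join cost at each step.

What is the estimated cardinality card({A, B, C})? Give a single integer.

7500

Tables in S: A(100), B(60), C(100)
Edges inside S: B-C(d=10), B-A(d=2), C-A(d=4)
numerator = 100 * 60 * 100 = 600000
denominator = 10 * 2 * 4 = 80
card(S) = 600000 / 80 = 7500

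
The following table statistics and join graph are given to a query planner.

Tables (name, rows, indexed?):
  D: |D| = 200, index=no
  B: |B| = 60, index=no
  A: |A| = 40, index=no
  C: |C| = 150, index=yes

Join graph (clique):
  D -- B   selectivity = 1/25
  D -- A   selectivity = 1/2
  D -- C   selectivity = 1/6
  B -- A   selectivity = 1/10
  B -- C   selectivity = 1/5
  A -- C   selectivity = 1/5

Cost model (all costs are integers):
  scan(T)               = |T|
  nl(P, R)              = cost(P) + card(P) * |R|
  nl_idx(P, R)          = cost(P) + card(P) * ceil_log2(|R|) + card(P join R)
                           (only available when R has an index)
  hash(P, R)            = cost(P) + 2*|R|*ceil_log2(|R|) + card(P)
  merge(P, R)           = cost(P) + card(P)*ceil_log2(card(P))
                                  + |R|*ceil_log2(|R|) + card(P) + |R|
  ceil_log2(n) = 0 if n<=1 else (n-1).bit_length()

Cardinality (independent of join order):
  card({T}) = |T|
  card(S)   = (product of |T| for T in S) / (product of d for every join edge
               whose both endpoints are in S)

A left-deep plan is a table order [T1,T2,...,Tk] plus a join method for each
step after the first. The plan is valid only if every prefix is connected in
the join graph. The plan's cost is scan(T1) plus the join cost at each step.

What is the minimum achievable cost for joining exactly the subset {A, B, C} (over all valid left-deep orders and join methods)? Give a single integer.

2700

Selinger DP over subsets of {A,B,C}:
  {B}: scan cost=60, card=60
  {A}: scan cost=40, card=40
  {C}: scan cost=150, card=150
  {AB}: card=240; try (A,hash)→600, (B,merge)→740, (A,merge)→760, (B,hash)→800, (B,nl)→2440, (A,nl)→2460; best=600 via (A,hash)
  {BC}: card=1800; try (B,hash)→1020, (C,merge)→1830, (B,merge)→1920, (C,nl_idx)→2340, (C,hash)→2520, (C,nl)→9060 …(+1); best=1020 via (B,hash)
  {AC}: card=1200; try (A,hash)→780, (C,nl_idx)→1560, (C,merge)→1670, (A,merge)→1780, (C,hash)→2480, (C,nl)→6040 …(+1); best=780 via (A,hash)
  {ABC}: card=1440; try (B,hash)→2700, (C,hash)→3240, (A,hash)→3300, (C,nl_idx)→3960, (C,merge)→4110, (B,merge)→15600 …(+4); best=2700 via (B,hash)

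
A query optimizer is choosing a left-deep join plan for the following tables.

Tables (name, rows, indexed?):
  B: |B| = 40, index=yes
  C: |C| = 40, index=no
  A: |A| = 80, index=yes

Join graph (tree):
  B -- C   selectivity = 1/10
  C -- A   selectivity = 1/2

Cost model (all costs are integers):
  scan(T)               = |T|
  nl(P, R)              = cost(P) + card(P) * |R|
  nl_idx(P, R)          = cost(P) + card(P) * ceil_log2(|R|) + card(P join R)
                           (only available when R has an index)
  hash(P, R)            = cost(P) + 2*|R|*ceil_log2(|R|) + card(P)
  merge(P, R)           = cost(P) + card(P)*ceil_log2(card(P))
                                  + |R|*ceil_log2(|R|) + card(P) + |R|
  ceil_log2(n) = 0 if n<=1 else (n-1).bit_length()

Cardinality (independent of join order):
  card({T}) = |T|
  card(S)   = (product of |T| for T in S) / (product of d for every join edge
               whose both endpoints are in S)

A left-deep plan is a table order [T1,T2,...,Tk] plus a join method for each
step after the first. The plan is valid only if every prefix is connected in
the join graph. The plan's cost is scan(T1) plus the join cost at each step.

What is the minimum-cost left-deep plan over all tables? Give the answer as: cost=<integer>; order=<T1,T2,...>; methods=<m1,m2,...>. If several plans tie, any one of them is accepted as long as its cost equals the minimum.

cost=1720; order=C,B,A; methods=nl_idx,hash

Selinger DP (subsets sized 1..n):
  {B}: scan cost=40, card=40
  {C}: scan cost=40, card=40
  {A}: scan cost=80, card=80
  {BC}: card=160; try (B,nl_idx)→440, (C,hash)→560, (B,hash)→560, (C,merge)→600, (B,merge)→600, (C,nl)→1640 …(+1); best=440 via (B,nl_idx)
  {AC}: card=1600; try (C,hash)→640, (A,merge)→960, (C,merge)→1000, (A,hash)→1200, (A,nl_idx)→1920, (A,nl)→3240 …(+1); best=640 via (C,hash)
  {ABC}: card=6400; try (A,hash)→1720, (A,merge)→2520, (B,hash)→2720, (A,nl_idx)→7960, (A,nl)→13240, (B,nl_idx)→16640 …(+2); best=1720 via (A,hash)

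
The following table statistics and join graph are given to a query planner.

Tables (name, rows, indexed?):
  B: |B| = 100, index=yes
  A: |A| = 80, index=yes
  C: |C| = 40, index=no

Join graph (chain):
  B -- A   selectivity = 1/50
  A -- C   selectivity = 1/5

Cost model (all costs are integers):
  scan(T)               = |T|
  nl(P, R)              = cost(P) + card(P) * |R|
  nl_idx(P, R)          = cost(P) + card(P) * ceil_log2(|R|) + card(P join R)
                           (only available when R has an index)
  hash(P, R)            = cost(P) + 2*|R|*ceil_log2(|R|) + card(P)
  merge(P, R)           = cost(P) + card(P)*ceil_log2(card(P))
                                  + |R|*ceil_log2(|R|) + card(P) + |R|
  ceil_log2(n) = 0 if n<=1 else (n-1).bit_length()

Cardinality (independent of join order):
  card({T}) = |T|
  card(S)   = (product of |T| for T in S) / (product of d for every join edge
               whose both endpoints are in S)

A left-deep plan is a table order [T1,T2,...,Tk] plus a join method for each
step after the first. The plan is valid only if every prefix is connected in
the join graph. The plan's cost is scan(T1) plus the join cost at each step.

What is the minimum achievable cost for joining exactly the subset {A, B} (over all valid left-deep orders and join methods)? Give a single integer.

800

Selinger DP over subsets of {A,B}:
  {B}: scan cost=100, card=100
  {A}: scan cost=80, card=80
  {AB}: card=160; try (B,nl_idx)→800, (A,nl_idx)→960, (A,hash)→1320, (B,merge)→1520, (A,merge)→1540, (B,hash)→1560 …(+2); best=800 via (B,nl_idx)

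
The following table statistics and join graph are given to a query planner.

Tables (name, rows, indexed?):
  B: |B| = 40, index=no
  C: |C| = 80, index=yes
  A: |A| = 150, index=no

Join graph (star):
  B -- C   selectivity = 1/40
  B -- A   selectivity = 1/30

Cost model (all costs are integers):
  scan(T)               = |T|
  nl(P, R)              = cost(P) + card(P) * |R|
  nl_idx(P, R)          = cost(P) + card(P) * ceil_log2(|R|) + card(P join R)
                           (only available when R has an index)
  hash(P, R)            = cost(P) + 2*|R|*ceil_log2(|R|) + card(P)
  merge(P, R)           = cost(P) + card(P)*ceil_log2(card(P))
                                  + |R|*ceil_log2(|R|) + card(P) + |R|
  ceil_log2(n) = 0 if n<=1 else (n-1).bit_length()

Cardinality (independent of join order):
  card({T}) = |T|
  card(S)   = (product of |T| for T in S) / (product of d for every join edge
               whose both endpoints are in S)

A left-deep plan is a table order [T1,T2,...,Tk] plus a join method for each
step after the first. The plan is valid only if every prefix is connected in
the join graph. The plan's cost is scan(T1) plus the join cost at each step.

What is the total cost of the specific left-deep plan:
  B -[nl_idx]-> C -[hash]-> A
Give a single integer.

step 1: scan B: cost=40, card=40
step 2: join C via nl_idx
    card(P join C) = 40*80/(40) = 80
    cost = 40 + 40*7 + 80 = 400
step 3: join A via hash
    card(P join A) = 80*150/(30) = 400
    cost = 400 + 2*150*8 + 80 = 2880

2880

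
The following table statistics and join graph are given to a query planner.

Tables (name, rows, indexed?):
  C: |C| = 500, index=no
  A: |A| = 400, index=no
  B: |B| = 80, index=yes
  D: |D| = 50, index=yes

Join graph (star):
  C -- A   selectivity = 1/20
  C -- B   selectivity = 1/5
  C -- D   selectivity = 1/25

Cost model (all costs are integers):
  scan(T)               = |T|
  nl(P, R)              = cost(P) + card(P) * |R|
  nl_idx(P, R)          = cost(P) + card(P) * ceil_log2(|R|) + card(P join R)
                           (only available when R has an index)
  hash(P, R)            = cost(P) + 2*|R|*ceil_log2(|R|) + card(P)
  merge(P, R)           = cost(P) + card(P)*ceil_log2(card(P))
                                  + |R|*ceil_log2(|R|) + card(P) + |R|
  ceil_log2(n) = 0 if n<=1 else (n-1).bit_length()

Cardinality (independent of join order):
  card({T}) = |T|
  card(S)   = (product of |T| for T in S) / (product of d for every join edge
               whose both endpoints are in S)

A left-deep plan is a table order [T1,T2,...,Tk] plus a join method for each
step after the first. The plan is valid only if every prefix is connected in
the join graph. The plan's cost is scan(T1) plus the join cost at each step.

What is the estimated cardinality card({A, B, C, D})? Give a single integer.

Tables in S: A(400), B(80), C(500), D(50)
Edges inside S: C-A(d=20), C-B(d=5), C-D(d=25)
numerator = 400 * 80 * 500 * 50 = 800000000
denominator = 20 * 5 * 25 = 2500
card(S) = 800000000 / 2500 = 320000

320000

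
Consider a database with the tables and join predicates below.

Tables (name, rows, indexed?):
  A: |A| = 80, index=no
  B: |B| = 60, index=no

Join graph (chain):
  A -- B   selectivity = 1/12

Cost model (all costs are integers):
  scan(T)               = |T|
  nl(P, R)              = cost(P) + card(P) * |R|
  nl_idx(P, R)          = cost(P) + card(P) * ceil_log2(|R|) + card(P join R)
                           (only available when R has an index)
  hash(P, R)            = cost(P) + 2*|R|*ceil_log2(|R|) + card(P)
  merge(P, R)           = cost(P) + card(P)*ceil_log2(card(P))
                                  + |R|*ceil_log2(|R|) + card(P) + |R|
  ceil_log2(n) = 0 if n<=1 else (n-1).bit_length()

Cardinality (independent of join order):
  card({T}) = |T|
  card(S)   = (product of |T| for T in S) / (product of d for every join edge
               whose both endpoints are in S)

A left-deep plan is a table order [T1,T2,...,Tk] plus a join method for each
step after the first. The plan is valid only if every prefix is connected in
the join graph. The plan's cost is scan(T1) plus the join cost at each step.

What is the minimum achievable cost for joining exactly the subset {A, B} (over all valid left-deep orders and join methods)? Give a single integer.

880

Selinger DP over subsets of {A,B}:
  {A}: scan cost=80, card=80
  {B}: scan cost=60, card=60
  {AB}: card=400; try (B,hash)→880, (A,merge)→1120, (B,merge)→1140, (A,hash)→1240, (A,nl)→4860, (B,nl)→4880; best=880 via (B,hash)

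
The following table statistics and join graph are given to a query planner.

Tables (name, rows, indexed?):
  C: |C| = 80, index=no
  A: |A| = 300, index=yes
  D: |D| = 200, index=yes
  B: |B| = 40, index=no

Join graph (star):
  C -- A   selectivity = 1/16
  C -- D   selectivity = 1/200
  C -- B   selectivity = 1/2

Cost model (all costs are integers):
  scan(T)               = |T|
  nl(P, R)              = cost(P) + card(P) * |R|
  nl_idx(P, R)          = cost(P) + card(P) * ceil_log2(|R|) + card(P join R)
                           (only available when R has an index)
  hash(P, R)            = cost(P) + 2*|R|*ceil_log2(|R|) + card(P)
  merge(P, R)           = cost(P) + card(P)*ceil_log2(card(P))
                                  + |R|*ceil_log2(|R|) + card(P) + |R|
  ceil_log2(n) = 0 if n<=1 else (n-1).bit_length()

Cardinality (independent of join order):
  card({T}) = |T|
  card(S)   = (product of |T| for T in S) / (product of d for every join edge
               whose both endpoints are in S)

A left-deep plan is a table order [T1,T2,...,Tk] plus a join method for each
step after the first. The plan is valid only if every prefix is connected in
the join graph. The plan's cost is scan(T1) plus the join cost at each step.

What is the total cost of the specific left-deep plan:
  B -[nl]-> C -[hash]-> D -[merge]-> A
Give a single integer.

step 1: scan B: cost=40, card=40
step 2: join C via nl
    card(P join C) = 40*80/(2) = 1600
    cost = 40 + 40*80 = 3240
step 3: join D via hash
    card(P join D) = 1600*200/(200) = 1600
    cost = 3240 + 2*200*8 + 1600 = 8040
step 4: join A via merge
    card(P join A) = 1600*300/(16) = 30000
    cost = 8040 + 1600*11 + 300*9 + 1600 + 300 = 30240

30240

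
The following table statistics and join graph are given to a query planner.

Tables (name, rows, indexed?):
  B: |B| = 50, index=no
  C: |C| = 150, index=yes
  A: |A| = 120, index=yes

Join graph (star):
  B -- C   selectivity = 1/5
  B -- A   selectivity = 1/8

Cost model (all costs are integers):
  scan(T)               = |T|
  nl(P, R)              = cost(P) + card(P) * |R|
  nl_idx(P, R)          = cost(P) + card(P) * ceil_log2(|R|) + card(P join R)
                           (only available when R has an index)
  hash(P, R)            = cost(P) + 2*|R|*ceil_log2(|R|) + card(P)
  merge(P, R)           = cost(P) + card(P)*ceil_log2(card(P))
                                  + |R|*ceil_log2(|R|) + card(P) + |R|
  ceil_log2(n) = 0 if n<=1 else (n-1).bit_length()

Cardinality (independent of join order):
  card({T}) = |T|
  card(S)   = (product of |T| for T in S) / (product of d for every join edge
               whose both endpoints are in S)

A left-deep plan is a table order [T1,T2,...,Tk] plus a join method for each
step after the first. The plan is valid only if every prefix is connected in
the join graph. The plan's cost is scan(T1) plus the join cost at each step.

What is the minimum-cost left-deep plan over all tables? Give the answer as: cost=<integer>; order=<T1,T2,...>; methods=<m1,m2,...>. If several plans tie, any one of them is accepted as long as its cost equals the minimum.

Selinger DP (subsets sized 1..n):
  {B}: scan cost=50, card=50
  {C}: scan cost=150, card=150
  {A}: scan cost=120, card=120
  {BC}: card=1500; try (B,hash)→900, (C,merge)→1750, (B,merge)→1850, (C,nl_idx)→1950, (C,hash)→2500, (C,nl)→7550 …(+1); best=900 via (B,hash)
  {AB}: card=750; try (B,hash)→840, (A,nl_idx)→1150, (A,merge)→1360, (B,merge)→1430, (A,hash)→1780, (A,nl)→6050 …(+1); best=840 via (B,hash)
  {ABC}: card=22500; try (C,hash)→3990, (A,hash)→4080, (C,merge)→10440, (A,merge)→19860, (C,nl_idx)→29340, (A,nl_idx)→33900 …(+2); best=3990 via (C,hash)

cost=3990; order=A,B,C; methods=hash,hash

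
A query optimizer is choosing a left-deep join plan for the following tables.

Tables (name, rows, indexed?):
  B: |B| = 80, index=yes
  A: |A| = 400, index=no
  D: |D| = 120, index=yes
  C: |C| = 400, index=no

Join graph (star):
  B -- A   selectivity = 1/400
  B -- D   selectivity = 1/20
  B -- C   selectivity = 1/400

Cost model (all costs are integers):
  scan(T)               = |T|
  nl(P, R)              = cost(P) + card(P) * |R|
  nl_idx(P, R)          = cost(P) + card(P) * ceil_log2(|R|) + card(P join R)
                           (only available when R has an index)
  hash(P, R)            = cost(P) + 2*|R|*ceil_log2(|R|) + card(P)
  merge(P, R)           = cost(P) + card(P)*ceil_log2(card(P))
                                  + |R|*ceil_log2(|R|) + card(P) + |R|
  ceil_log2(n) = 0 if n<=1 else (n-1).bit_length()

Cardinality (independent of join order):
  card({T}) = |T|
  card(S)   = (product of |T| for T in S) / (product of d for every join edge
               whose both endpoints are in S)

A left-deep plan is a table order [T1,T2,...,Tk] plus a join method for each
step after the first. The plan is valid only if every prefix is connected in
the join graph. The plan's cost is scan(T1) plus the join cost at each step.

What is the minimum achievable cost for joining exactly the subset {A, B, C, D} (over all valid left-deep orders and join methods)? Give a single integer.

7600

Selinger DP over subsets of {A,B,C,D}:
  {B}: scan cost=80, card=80
  {A}: scan cost=400, card=400
  {D}: scan cost=120, card=120
  {C}: scan cost=400, card=400
  {AB}: card=80; try (B,hash)→1920, (B,nl_idx)→3280, (A,merge)→4720, (B,merge)→5040, (A,hash)→7360, (A,nl)→32080 …(+1); best=1920 via (B,hash)
  {BD}: card=480; try (D,nl_idx)→1120, (B,hash)→1360, (B,nl_idx)→1440, (D,merge)→1680, (B,merge)→1720, (D,hash)→1840 …(+2); best=1120 via (D,nl_idx)
  {BC}: card=80; try (B,hash)→1920, (B,nl_idx)→3280, (C,merge)→4720, (B,merge)→5040, (C,hash)→7360, (C,nl)→32080 …(+1); best=1920 via (B,hash)
  {ABD}: card=480; try (D,nl_idx)→2960, (D,merge)→3520, (D,hash)→3680, (A,hash)→8800, (A,merge)→9920, (D,nl)→11520 …(+1); best=2960 via (D,nl_idx)
  {ABC}: card=80; try (C,merge)→6560, (A,merge)→6560, (C,hash)→9200, (A,hash)→9200, (C,nl)→33920, (A,nl)→33920; best=6560 via (C,merge)
  {BCD}: card=480; try (D,nl_idx)→2960, (D,merge)→3520, (D,hash)→3680, (C,hash)→8800, (C,merge)→9920, (D,nl)→11520 …(+1); best=2960 via (D,nl_idx)
  {ABCD}: card=480; try (D,nl_idx)→7600, (D,merge)→8160, (D,hash)→8320, (C,hash)→10640, (A,hash)→10640, (C,merge)→11760 …(+4); best=7600 via (D,nl_idx)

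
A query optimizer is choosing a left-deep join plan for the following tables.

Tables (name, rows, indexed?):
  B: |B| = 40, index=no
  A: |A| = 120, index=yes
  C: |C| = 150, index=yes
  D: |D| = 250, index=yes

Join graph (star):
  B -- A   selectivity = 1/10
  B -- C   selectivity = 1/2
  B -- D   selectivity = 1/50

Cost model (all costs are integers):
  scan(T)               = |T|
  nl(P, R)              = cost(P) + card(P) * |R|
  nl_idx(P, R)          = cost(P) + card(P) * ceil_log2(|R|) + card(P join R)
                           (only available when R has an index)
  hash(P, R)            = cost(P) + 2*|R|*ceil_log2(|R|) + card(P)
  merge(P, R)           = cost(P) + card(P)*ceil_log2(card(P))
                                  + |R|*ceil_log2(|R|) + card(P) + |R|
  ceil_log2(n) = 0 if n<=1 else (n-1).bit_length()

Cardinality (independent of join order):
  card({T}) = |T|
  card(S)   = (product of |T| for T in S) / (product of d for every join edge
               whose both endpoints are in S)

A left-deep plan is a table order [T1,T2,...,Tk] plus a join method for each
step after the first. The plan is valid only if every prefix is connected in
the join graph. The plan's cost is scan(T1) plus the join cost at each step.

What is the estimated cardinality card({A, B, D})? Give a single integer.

2400

Tables in S: A(120), B(40), D(250)
Edges inside S: B-A(d=10), B-D(d=50)
numerator = 120 * 40 * 250 = 1200000
denominator = 10 * 50 = 500
card(S) = 1200000 / 500 = 2400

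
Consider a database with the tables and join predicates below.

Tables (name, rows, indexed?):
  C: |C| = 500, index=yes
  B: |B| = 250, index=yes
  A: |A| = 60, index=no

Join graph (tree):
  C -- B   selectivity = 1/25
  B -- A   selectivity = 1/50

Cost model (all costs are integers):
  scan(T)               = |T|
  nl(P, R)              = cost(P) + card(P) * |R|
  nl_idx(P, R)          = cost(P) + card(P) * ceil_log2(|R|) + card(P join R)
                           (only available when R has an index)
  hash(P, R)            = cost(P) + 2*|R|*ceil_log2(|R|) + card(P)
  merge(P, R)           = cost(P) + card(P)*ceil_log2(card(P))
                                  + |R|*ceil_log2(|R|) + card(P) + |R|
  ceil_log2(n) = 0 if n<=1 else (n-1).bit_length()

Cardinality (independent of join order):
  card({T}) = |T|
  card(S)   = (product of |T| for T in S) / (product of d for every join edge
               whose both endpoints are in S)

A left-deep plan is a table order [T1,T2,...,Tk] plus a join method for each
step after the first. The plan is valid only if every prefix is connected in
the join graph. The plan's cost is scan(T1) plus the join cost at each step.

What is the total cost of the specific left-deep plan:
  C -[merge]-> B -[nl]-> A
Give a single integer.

307750

step 1: scan C: cost=500, card=500
step 2: join B via merge
    card(P join B) = 500*250/(25) = 5000
    cost = 500 + 500*9 + 250*8 + 500 + 250 = 7750
step 3: join A via nl
    card(P join A) = 5000*60/(50) = 6000
    cost = 7750 + 5000*60 = 307750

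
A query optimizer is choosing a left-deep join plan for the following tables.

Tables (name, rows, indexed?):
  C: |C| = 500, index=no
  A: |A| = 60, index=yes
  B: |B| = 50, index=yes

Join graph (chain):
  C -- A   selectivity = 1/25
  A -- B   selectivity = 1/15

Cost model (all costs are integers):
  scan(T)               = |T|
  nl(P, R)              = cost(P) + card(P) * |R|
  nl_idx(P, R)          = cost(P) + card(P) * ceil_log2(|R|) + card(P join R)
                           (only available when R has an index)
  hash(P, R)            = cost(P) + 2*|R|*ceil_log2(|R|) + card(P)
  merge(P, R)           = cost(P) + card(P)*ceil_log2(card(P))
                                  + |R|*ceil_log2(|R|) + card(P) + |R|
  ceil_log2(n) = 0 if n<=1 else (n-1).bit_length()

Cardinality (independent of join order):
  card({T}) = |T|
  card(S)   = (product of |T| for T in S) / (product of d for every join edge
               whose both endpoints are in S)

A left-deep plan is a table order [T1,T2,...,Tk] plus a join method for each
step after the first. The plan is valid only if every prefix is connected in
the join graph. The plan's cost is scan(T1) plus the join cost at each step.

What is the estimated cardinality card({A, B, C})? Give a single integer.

4000

Tables in S: A(60), B(50), C(500)
Edges inside S: C-A(d=25), A-B(d=15)
numerator = 60 * 50 * 500 = 1500000
denominator = 25 * 15 = 375
card(S) = 1500000 / 375 = 4000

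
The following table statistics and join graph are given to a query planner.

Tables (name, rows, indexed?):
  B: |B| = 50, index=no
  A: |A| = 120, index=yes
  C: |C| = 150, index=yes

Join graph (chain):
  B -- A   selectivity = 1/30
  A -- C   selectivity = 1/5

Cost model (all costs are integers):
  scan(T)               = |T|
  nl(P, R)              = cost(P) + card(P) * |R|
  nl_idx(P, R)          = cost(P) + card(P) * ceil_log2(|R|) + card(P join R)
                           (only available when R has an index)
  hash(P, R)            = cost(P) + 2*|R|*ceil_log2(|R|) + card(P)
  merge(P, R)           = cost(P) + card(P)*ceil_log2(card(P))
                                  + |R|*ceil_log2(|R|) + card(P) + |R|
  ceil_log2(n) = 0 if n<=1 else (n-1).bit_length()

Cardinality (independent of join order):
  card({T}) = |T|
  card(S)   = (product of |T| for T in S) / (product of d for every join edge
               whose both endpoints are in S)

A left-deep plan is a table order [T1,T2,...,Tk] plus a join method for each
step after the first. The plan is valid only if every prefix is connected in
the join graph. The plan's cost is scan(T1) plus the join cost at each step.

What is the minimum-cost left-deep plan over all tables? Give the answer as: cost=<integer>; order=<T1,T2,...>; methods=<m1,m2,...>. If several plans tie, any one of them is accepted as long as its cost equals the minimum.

cost=3200; order=B,A,C; methods=nl_idx,hash

Selinger DP (subsets sized 1..n):
  {B}: scan cost=50, card=50
  {A}: scan cost=120, card=120
  {C}: scan cost=150, card=150
  {AB}: card=200; try (A,nl_idx)→600, (B,hash)→840, (A,merge)→1360, (B,merge)→1430, (A,hash)→1780, (A,nl)→6050 …(+1); best=600 via (A,nl_idx)
  {AC}: card=3600; try (A,hash)→1980, (C,merge)→2430, (A,merge)→2460, (C,hash)→2640, (C,nl_idx)→4680, (A,nl_idx)→4800 …(+2); best=1980 via (A,hash)
  {ABC}: card=6000; try (C,hash)→3200, (C,merge)→3750, (B,hash)→6180, (C,nl_idx)→8200, (C,nl)→30600, (B,merge)→49130 …(+1); best=3200 via (C,hash)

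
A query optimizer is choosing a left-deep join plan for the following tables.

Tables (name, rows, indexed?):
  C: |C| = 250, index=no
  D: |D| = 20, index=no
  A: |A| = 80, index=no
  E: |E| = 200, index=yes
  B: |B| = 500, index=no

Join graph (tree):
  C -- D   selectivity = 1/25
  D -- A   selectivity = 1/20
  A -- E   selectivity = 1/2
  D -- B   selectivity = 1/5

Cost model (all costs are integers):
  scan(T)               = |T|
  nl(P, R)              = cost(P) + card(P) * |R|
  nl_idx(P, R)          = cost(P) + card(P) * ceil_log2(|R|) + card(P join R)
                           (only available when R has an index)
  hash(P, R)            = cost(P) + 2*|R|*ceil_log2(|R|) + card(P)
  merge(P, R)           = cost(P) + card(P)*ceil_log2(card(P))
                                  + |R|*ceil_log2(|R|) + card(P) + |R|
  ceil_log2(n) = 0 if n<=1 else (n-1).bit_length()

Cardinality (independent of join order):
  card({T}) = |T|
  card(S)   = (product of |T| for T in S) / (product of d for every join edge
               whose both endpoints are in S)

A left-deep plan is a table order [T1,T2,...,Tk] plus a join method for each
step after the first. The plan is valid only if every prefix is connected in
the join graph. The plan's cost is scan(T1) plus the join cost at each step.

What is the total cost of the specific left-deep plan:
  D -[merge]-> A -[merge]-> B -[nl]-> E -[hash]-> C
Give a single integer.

2410420

step 1: scan D: cost=20, card=20
step 2: join A via merge
    card(P join A) = 20*80/(20) = 80
    cost = 20 + 20*5 + 80*7 + 20 + 80 = 780
step 3: join B via merge
    card(P join B) = 80*500/(5) = 8000
    cost = 780 + 80*7 + 500*9 + 80 + 500 = 6420
step 4: join E via nl
    card(P join E) = 8000*200/(2) = 800000
    cost = 6420 + 8000*200 = 1606420
step 5: join C via hash
    card(P join C) = 800000*250/(25) = 8000000
    cost = 1606420 + 2*250*8 + 800000 = 2410420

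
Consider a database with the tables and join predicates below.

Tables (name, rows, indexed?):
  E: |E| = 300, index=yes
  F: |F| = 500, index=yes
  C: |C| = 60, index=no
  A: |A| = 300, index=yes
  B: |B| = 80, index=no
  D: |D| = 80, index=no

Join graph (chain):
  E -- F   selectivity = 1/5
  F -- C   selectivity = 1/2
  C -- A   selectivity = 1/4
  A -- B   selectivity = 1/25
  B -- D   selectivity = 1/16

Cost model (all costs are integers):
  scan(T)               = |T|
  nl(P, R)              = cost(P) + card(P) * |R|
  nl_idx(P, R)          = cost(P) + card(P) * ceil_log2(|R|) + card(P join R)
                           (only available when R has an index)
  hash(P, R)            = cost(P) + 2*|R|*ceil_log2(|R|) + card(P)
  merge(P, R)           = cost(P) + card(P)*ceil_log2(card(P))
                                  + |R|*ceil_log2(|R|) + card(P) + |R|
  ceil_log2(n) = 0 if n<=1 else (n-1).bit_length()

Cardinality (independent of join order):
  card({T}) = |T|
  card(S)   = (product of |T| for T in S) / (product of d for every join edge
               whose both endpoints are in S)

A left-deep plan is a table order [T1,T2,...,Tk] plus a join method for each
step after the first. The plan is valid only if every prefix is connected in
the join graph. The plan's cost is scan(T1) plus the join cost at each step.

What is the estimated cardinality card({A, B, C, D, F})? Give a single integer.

Tables in S: A(300), B(80), C(60), D(80), F(500)
Edges inside S: F-C(d=2), C-A(d=4), A-B(d=25), B-D(d=16)
numerator = 300 * 80 * 60 * 80 * 500 = 57600000000
denominator = 2 * 4 * 25 * 16 = 3200
card(S) = 57600000000 / 3200 = 18000000

18000000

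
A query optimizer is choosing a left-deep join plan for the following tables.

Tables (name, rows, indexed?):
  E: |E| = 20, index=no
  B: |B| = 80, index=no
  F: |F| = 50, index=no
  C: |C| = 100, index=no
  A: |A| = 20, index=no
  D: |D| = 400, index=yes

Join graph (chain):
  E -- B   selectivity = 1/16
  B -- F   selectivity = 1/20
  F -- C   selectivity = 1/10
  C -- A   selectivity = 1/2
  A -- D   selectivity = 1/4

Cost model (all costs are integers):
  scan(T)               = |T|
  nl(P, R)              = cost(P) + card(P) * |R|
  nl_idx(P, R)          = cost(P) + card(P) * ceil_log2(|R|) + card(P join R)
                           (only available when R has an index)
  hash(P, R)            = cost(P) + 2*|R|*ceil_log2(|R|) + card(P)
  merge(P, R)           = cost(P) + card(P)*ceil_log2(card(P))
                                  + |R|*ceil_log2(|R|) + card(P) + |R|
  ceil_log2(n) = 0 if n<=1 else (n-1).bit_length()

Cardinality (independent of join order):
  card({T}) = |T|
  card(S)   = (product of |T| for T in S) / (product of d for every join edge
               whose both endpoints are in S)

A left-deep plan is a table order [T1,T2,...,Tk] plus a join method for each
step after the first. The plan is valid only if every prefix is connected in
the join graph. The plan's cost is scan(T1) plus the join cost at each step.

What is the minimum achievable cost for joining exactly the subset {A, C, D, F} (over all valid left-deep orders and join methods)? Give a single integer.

13700

Selinger DP over subsets of {A,C,D,F}:
  {F}: scan cost=50, card=50
  {C}: scan cost=100, card=100
  {A}: scan cost=20, card=20
  {D}: scan cost=400, card=400
  {CF}: card=500; try (F,hash)→800, (C,merge)→1200, (F,merge)→1250, (C,hash)→1500, (C,nl)→5050, (F,nl)→5100; best=800 via (F,hash)
  {AC}: card=1000; try (A,hash)→400, (C,merge)→940, (A,merge)→1020, (C,hash)→1440, (C,nl)→2020, (A,nl)→2100; best=400 via (A,hash)
  {AD}: card=2000; try (A,hash)→1000, (D,nl_idx)→2200, (D,merge)→4140, (A,merge)→4520, (D,hash)→7240, (D,nl)→8020 …(+1); best=1000 via (A,hash)
  {ACF}: card=5000; try (A,hash)→1500, (F,hash)→2000, (A,merge)→5920, (A,nl)→10800, (F,merge)→11750, (F,nl)→50400; best=1500 via (A,hash)
  {ACD}: card=100000; try (C,hash)→4400, (D,hash)→8600, (D,merge)→15400, (C,merge)→25800, (D,nl_idx)→109400, (C,nl)→201000 …(+1); best=4400 via (C,hash)
  {ACDF}: card=500000; try (D,hash)→13700, (D,merge)→75500, (F,hash)→105000, (D,nl_idx)→546500, (F,merge)→1804750, (D,nl)→2001500 …(+1); best=13700 via (D,hash)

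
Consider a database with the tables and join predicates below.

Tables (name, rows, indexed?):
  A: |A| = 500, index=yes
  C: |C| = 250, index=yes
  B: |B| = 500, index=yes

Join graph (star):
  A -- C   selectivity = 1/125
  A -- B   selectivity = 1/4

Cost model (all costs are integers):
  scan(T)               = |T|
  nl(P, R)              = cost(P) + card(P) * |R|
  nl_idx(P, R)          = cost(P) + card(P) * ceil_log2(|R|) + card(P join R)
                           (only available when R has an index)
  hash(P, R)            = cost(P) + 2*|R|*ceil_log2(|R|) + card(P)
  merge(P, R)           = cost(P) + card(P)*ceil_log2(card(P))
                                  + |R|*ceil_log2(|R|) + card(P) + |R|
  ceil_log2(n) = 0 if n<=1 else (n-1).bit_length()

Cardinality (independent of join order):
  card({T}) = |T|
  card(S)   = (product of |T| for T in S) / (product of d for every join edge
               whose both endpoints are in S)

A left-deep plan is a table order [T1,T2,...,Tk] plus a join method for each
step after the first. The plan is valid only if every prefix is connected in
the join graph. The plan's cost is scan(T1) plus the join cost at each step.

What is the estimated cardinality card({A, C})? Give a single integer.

1000

Tables in S: A(500), C(250)
Edges inside S: A-C(d=125)
numerator = 500 * 250 = 125000
denominator = 125 = 125
card(S) = 125000 / 125 = 1000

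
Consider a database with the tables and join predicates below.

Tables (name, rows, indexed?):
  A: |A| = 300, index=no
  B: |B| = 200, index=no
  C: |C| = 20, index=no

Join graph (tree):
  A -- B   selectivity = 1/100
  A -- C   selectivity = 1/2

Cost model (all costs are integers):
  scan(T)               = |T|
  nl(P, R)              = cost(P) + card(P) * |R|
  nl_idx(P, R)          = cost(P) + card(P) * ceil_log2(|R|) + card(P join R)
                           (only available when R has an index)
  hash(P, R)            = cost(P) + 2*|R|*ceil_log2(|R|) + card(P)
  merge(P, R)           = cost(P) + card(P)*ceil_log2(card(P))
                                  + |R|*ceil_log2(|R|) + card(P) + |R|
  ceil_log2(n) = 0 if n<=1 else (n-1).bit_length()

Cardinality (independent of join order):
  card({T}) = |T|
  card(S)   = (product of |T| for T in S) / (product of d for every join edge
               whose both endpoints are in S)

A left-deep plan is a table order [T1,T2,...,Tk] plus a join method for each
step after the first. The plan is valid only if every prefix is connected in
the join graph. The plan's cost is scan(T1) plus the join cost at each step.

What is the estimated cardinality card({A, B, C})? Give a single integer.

6000

Tables in S: A(300), B(200), C(20)
Edges inside S: A-B(d=100), A-C(d=2)
numerator = 300 * 200 * 20 = 1200000
denominator = 100 * 2 = 200
card(S) = 1200000 / 200 = 6000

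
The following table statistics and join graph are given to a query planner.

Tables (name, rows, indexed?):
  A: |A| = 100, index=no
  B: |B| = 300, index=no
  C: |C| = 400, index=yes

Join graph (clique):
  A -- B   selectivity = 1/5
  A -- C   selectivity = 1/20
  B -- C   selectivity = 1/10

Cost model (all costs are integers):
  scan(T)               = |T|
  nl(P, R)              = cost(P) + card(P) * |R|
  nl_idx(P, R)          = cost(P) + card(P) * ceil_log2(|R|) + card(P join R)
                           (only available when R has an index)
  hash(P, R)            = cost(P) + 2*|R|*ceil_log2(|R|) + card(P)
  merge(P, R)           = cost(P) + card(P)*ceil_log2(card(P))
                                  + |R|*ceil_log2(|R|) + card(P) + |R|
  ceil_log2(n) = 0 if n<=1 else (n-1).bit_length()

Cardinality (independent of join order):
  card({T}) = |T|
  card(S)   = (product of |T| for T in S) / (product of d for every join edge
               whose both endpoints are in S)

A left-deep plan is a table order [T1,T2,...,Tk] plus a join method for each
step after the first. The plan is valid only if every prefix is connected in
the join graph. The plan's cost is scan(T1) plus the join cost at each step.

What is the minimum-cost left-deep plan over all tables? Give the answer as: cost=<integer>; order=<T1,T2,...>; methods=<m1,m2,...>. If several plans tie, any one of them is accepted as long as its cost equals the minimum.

Selinger DP (subsets sized 1..n):
  {A}: scan cost=100, card=100
  {B}: scan cost=300, card=300
  {C}: scan cost=400, card=400
  {AB}: card=6000; try (A,hash)→2000, (B,merge)→3900, (A,merge)→4100, (B,hash)→5600, (B,nl)→30100, (A,nl)→30300; best=2000 via (A,hash)
  {AC}: card=2000; try (A,hash)→2200, (C,nl_idx)→3000, (C,merge)→4900, (A,merge)→5200, (C,hash)→7400, (C,nl)→40100 …(+1); best=2200 via (A,hash)
  {BC}: card=12000; try (B,hash)→6200, (C,merge)→7300, (B,merge)→7400, (C,hash)→7800, (C,nl_idx)→15000, (C,nl)→120300 …(+1); best=6200 via (B,hash)
  {ABC}: card=12000; try (B,hash)→9600, (C,hash)→15200, (A,hash)→19600, (B,merge)→29200, (C,nl_idx)→68000, (C,merge)→90000 …(+4); best=9600 via (B,hash)

cost=9600; order=C,A,B; methods=hash,hash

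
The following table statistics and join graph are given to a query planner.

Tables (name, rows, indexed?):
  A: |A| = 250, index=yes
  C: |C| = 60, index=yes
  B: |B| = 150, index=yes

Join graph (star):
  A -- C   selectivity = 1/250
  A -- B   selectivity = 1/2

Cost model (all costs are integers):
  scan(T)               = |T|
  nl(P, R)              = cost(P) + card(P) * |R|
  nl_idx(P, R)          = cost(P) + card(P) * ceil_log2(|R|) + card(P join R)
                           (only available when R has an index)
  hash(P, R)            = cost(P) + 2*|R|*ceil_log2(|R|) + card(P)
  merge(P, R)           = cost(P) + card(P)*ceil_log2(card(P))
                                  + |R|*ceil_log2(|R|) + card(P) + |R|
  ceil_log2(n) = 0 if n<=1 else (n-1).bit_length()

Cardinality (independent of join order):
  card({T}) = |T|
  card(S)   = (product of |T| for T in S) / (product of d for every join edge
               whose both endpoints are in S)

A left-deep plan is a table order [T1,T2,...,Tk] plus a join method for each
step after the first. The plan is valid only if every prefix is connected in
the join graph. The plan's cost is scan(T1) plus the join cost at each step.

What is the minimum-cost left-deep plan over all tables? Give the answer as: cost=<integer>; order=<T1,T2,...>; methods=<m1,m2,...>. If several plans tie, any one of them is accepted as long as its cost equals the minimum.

Selinger DP (subsets sized 1..n):
  {A}: scan cost=250, card=250
  {C}: scan cost=60, card=60
  {B}: scan cost=150, card=150
  {AC}: card=60; try (A,nl_idx)→600, (C,hash)→1220, (C,nl_idx)→1810, (A,merge)→2730, (C,merge)→2920, (A,hash)→4120 …(+2); best=600 via (A,nl_idx)
  {AB}: card=18750; try (B,hash)→2900, (A,merge)→3750, (B,merge)→3850, (A,hash)→4300, (A,nl_idx)→20100, (B,nl_idx)→21000 …(+2); best=2900 via (B,hash)
  {ABC}: card=4500; try (B,merge)→2370, (B,hash)→3060, (B,nl_idx)→5580, (B,nl)→9600, (C,hash)→22370, (C,nl_idx)→119900 …(+2); best=2370 via (B,merge)

cost=2370; order=C,A,B; methods=nl_idx,merge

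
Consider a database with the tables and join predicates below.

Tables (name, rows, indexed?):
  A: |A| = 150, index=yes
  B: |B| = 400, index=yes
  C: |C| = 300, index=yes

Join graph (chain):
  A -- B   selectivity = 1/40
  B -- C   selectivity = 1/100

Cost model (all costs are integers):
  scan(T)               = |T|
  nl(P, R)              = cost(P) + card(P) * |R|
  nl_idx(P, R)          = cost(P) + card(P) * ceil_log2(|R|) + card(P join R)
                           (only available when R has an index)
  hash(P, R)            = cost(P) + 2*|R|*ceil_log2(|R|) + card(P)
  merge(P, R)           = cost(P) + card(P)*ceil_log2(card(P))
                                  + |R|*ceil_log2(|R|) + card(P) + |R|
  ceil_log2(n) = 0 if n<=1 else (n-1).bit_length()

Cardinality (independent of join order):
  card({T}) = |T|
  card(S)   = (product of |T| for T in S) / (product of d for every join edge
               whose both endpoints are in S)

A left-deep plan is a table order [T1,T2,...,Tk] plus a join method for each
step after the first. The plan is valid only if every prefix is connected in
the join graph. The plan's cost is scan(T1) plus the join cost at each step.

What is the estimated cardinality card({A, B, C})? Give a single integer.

Tables in S: A(150), B(400), C(300)
Edges inside S: A-B(d=40), B-C(d=100)
numerator = 150 * 400 * 300 = 18000000
denominator = 40 * 100 = 4000
card(S) = 18000000 / 4000 = 4500

4500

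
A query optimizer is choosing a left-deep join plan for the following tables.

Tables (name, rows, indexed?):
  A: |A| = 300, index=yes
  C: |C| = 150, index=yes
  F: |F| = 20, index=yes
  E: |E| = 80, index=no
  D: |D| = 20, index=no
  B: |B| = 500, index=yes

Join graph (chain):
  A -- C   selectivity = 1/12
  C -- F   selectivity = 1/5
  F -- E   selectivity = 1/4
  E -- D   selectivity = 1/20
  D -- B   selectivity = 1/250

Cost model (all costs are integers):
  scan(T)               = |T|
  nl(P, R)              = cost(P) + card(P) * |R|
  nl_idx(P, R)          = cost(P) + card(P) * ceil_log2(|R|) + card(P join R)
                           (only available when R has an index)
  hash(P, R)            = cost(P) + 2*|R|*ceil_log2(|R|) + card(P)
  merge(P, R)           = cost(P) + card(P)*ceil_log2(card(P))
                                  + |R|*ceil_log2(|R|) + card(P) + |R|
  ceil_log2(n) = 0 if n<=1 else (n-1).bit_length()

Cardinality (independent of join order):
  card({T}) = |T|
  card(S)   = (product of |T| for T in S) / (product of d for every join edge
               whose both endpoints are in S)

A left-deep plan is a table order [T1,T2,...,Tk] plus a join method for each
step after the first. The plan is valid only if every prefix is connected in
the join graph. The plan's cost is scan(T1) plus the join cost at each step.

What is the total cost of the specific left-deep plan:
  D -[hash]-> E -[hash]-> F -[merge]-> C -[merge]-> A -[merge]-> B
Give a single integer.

6194790

step 1: scan D: cost=20, card=20
step 2: join E via hash
    card(P join E) = 20*80/(20) = 80
    cost = 20 + 2*80*7 + 20 = 1160
step 3: join F via hash
    card(P join F) = 80*20/(4) = 400
    cost = 1160 + 2*20*5 + 80 = 1440
step 4: join C via merge
    card(P join C) = 400*150/(5) = 12000
    cost = 1440 + 400*9 + 150*8 + 400 + 150 = 6790
step 5: join A via merge
    card(P join A) = 12000*300/(12) = 300000
    cost = 6790 + 12000*14 + 300*9 + 12000 + 300 = 189790
step 6: join B via merge
    card(P join B) = 300000*500/(250) = 600000
    cost = 189790 + 300000*19 + 500*9 + 300000 + 500 = 6194790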